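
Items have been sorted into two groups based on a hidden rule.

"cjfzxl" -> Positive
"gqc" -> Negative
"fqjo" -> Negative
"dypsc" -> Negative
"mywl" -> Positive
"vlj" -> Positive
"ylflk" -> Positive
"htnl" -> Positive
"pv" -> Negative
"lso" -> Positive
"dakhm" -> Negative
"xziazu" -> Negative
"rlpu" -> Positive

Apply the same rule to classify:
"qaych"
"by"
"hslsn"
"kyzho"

The classifier is using: contains 'l'.
"qaych": Negative (no 'l').
"by": Negative (no 'l').
"hslsn": Positive (has 'l').
"kyzho": Negative (no 'l').

Negative, Negative, Positive, Negative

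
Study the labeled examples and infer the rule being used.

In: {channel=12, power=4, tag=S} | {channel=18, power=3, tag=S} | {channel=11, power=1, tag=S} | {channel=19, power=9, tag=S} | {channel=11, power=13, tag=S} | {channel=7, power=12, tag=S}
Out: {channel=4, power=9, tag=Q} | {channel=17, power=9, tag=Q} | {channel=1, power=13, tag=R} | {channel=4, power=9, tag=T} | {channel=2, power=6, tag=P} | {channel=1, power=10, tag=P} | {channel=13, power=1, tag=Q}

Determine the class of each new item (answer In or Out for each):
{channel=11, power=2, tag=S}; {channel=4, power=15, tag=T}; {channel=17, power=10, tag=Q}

In, Out, Out

The distinguishing property — tag is S — holds for all the 'In' cases and none of the 'Out' cases.
In: {channel=11, power=2, tag=S}, since tag is S. Out: {channel=4, power=15, tag=T}, since tag is T. Out: {channel=17, power=10, tag=Q}, since tag is Q.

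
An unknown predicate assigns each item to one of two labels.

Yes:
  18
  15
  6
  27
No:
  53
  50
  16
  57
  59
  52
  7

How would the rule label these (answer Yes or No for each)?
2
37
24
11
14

Every 'Yes' example satisfies: multiple of 3 AND at most 27. None of the 'No' examples do.
2 → 2 = 3·0 + 2, 2 ≤ 27 → No.
37 → 37 = 3·12 + 1, 37 > 27 → No.
24 → 24 = 3·8, 24 ≤ 27 → Yes.
11 → 11 = 3·3 + 2, 11 ≤ 27 → No.
14 → 14 = 3·4 + 2, 14 ≤ 27 → No.

No, No, Yes, No, No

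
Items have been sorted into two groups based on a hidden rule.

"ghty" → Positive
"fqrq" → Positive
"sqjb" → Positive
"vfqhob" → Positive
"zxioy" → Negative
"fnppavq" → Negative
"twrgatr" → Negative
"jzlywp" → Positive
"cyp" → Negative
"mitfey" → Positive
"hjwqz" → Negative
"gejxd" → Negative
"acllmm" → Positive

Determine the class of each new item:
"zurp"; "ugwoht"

Positive, Positive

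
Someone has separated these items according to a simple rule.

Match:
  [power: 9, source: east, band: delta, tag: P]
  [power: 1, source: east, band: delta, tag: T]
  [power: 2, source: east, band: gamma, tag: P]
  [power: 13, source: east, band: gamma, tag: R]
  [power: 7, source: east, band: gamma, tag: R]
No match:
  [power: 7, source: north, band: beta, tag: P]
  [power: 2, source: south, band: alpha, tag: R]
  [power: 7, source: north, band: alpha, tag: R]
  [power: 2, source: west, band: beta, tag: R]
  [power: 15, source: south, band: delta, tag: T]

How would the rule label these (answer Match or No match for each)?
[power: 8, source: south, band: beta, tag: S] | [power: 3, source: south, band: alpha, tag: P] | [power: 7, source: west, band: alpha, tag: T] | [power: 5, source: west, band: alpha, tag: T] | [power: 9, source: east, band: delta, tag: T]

No match, No match, No match, No match, Match

One predicate separates the groups cleanly: source is east.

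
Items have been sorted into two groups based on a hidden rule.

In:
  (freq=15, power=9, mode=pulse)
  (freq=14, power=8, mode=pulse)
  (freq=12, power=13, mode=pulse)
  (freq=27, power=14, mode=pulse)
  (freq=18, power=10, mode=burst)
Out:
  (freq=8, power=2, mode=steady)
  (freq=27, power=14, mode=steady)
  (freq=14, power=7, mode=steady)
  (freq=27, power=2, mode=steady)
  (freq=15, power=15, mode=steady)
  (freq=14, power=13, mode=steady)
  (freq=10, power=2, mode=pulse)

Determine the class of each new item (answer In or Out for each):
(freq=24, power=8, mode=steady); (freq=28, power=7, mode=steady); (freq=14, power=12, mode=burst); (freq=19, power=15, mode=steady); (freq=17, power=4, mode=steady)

'In' ⟺ mode is not steady AND freq ≥ 12.
(freq=24, power=8, mode=steady): mode is steady, freq = 24, fails this test → Out. (freq=28, power=7, mode=steady): mode is steady, freq = 28, fails this test → Out. (freq=14, power=12, mode=burst): mode is burst, freq = 14, meets the rule → In. (freq=19, power=15, mode=steady): mode is steady, freq = 19, fails this test → Out. (freq=17, power=4, mode=steady): mode is steady, freq = 17, fails this test → Out.

Out, Out, In, Out, Out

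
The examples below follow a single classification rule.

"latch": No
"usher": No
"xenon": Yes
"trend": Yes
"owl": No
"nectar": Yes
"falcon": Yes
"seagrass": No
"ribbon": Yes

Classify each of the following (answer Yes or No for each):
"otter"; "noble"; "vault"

No, Yes, No

The classifier is using: contains 'n'.
"otter": No (no 'n'). "noble": Yes (has 'n'). "vault": No (no 'n').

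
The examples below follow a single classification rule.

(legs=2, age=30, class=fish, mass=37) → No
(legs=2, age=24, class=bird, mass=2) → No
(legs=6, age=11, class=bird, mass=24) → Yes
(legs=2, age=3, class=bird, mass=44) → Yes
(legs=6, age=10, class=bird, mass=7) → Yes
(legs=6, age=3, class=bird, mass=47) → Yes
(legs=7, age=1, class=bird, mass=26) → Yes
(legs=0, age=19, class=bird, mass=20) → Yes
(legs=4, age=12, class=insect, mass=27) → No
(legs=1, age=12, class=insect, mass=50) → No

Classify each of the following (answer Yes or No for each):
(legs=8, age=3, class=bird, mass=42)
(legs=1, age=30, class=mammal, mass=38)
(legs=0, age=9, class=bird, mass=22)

Yes, No, Yes

The pattern is that an item is 'Yes' exactly when: class is bird AND age ≤ 19.
(legs=8, age=3, class=bird, mass=42) — class is bird, age = 3, hence Yes. (legs=1, age=30, class=mammal, mass=38) — class is mammal, age = 30, hence No. (legs=0, age=9, class=bird, mass=22) — class is bird, age = 9, hence Yes.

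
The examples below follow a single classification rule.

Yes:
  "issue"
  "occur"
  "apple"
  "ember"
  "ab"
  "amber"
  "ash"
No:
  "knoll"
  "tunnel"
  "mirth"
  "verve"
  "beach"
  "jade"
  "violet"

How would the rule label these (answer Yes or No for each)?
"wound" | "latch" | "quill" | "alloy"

The rule appears to be: starts with a vowel.
"wound": starts with 'w', does not satisfy this → No. "latch": starts with 'l', does not satisfy this → No. "quill": starts with 'q', does not satisfy this → No. "alloy": starts with 'a', matches → Yes.

No, No, No, Yes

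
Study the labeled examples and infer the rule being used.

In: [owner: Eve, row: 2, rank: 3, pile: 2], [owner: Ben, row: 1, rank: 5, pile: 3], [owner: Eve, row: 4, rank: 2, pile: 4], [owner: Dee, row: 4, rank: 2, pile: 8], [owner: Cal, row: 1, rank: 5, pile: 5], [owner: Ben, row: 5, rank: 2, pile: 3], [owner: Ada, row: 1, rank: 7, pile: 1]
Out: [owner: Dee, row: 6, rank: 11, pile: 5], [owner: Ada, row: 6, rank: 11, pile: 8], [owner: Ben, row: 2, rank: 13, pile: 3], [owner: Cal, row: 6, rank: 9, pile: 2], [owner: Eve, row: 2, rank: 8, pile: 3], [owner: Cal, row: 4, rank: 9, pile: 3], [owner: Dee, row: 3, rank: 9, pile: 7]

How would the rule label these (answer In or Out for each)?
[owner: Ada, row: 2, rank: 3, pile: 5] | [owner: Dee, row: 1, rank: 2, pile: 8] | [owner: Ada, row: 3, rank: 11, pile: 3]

In, In, Out

A rule that fits every label: rank ≤ 7 — true of each 'In' example, false of each 'Out' one.
[owner: Ada, row: 2, rank: 3, pile: 5]: rank = 3 — meets the rule, so In.
[owner: Dee, row: 1, rank: 2, pile: 8]: rank = 2 — meets the rule, so In.
[owner: Ada, row: 3, rank: 11, pile: 3]: rank = 11 — doesn't match, so Out.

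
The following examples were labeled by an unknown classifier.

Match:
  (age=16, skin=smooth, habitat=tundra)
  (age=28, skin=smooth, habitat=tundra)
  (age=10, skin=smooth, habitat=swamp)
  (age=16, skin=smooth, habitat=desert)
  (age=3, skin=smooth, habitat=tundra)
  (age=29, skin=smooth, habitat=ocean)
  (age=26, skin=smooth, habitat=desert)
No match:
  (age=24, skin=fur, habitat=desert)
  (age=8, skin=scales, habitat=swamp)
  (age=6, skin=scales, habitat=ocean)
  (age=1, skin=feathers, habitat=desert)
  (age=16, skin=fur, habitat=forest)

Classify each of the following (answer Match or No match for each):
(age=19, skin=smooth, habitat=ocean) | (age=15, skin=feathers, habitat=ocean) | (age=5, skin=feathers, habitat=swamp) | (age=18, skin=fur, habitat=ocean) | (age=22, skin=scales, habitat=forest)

A rule that fits every label: skin is smooth — true of each 'Match' example, false of each 'No match' one.
(age=19, skin=smooth, habitat=ocean): skin is smooth — fits, so Match. (age=15, skin=feathers, habitat=ocean): skin is feathers — does not fit, so No match. (age=5, skin=feathers, habitat=swamp): skin is feathers — does not fit, so No match. (age=18, skin=fur, habitat=ocean): skin is fur — does not fit, so No match. (age=22, skin=scales, habitat=forest): skin is scales — does not fit, so No match.

Match, No match, No match, No match, No match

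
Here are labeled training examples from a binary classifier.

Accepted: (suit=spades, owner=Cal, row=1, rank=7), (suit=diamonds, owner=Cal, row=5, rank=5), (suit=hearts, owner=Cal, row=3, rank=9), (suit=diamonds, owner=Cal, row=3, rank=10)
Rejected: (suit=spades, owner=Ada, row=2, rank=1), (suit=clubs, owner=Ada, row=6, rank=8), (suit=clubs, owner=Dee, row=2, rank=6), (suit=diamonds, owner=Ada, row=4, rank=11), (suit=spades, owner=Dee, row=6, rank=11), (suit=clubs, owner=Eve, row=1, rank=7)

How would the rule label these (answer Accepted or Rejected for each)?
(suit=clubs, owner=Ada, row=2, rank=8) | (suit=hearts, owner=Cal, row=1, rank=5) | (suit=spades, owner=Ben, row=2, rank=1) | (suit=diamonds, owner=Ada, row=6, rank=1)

Comparing the two groups points to one rule — owner is Cal.

Rejected, Accepted, Rejected, Rejected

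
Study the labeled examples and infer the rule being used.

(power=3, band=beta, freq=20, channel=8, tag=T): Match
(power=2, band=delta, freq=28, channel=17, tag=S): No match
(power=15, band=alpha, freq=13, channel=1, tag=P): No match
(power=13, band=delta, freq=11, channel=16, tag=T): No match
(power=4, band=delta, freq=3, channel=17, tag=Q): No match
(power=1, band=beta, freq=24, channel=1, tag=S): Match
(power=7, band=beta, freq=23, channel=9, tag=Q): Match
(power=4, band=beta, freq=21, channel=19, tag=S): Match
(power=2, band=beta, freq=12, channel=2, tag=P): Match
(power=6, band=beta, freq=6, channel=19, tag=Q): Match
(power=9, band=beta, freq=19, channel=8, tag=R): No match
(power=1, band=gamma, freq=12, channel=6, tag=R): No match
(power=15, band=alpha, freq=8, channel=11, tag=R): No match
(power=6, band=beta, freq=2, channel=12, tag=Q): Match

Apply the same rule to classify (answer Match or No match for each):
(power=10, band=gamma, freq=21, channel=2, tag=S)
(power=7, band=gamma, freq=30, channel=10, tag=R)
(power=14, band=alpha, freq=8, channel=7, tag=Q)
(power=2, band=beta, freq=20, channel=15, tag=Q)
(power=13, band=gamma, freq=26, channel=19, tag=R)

No match, No match, No match, Match, No match

The classifier is using: band is beta AND power ≤ 7.
(power=10, band=gamma, freq=21, channel=2, tag=S): band is gamma, power = 10 — doesn't match, so No match.
(power=7, band=gamma, freq=30, channel=10, tag=R): band is gamma, power = 7 — doesn't match, so No match.
(power=14, band=alpha, freq=8, channel=7, tag=Q): band is alpha, power = 14 — doesn't match, so No match.
(power=2, band=beta, freq=20, channel=15, tag=Q): band is beta, power = 2 — satisfies this, so Match.
(power=13, band=gamma, freq=26, channel=19, tag=R): band is gamma, power = 13 — doesn't match, so No match.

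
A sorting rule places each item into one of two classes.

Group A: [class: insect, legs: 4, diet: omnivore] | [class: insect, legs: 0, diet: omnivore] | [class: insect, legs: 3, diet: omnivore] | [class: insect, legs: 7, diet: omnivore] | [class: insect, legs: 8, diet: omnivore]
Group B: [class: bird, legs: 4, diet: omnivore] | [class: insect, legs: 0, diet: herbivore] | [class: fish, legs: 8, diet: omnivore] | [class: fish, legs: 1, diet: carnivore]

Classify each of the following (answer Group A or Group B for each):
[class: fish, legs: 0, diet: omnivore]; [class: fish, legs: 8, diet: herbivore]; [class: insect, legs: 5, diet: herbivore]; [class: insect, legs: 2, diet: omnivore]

Group B, Group B, Group B, Group A

The rule appears to be: diet is omnivore AND class is insect.
Group B: [class: fish, legs: 0, diet: omnivore], since diet is omnivore, class is fish.
Group B: [class: fish, legs: 8, diet: herbivore], since diet is herbivore, class is fish.
Group B: [class: insect, legs: 5, diet: herbivore], since diet is herbivore, class is insect.
Group A: [class: insect, legs: 2, diet: omnivore], since diet is omnivore, class is insect.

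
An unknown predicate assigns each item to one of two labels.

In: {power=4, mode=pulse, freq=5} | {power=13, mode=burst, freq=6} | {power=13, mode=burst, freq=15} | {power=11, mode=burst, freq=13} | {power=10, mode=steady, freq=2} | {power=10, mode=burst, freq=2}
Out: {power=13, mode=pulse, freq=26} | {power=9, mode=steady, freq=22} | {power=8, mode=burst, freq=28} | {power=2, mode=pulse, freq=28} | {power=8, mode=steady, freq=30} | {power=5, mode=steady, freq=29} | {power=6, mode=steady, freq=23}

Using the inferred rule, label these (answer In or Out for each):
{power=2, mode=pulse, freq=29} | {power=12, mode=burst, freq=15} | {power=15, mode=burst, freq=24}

Out, In, Out

Rule: freq ≤ 15. This holds for each 'In' example and fails for each 'Out' one.
{power=2, mode=pulse, freq=29}: freq = 29, does not fit → Out.
{power=12, mode=burst, freq=15}: freq = 15, checks out → In.
{power=15, mode=burst, freq=24}: freq = 24, does not fit → Out.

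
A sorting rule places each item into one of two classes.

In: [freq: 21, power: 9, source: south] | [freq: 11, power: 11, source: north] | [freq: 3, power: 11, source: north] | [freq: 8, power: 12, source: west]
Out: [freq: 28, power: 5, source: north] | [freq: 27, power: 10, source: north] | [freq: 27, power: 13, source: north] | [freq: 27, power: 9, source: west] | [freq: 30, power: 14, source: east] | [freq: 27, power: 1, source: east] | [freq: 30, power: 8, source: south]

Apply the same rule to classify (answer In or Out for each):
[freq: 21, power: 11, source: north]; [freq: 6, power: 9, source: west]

In, In

A rule that fits every label: freq ≤ 21 — true of each 'In' example, false of each 'Out' one.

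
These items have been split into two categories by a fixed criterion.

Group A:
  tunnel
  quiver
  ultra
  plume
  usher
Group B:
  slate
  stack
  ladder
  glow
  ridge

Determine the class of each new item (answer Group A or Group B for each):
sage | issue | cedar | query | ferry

A rule that fits every label: contains 'u' — true of each 'Group A' example, false of each 'Group B' one.
sage: no 'u' — doesn't qualify, so Group B.
issue: has 'u' — satisfies this, so Group A.
cedar: no 'u' — doesn't qualify, so Group B.
query: has 'u' — satisfies this, so Group A.
ferry: no 'u' — doesn't qualify, so Group B.

Group B, Group A, Group B, Group A, Group B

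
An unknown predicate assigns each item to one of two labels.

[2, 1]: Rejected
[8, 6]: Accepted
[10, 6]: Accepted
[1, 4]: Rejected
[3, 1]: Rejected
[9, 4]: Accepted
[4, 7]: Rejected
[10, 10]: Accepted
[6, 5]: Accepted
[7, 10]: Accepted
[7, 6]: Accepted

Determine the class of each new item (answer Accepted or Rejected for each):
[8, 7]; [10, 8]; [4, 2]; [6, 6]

Accepted, Accepted, Rejected, Accepted

Every 'Accepted' example satisfies: first ≥ 5. None of the 'Rejected' examples do.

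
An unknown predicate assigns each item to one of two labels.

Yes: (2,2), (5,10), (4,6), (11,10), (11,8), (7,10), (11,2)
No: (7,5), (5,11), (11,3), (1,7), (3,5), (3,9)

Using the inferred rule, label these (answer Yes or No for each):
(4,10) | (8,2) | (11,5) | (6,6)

The classifier is using: second is even.
Yes: (4,10), since second 10. Yes: (8,2), since second 2. No: (11,5), since second 5. Yes: (6,6), since second 6.

Yes, Yes, No, Yes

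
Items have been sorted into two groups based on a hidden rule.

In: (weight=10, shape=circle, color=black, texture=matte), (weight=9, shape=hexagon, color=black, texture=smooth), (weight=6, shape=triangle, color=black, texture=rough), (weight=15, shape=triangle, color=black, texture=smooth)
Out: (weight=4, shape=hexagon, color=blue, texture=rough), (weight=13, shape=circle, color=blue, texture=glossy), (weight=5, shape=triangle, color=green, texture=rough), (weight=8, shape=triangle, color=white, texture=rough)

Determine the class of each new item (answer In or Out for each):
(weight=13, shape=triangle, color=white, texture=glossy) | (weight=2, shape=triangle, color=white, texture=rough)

The rule appears to be: color is black.

Out, Out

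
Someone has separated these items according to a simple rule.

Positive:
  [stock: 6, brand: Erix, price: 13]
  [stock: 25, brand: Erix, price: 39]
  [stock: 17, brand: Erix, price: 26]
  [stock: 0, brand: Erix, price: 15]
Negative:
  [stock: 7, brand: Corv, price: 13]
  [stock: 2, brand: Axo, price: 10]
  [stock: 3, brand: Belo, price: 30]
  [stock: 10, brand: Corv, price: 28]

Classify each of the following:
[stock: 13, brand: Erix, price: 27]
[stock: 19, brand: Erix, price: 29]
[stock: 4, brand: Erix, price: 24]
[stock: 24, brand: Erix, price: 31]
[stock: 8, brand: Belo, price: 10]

The common property of the 'Positive' items is: brand is Erix. No 'Negative' item has it.
[stock: 13, brand: Erix, price: 27] → brand is Erix → Positive. [stock: 19, brand: Erix, price: 29] → brand is Erix → Positive. [stock: 4, brand: Erix, price: 24] → brand is Erix → Positive. [stock: 24, brand: Erix, price: 31] → brand is Erix → Positive. [stock: 8, brand: Belo, price: 10] → brand is Belo → Negative.

Positive, Positive, Positive, Positive, Negative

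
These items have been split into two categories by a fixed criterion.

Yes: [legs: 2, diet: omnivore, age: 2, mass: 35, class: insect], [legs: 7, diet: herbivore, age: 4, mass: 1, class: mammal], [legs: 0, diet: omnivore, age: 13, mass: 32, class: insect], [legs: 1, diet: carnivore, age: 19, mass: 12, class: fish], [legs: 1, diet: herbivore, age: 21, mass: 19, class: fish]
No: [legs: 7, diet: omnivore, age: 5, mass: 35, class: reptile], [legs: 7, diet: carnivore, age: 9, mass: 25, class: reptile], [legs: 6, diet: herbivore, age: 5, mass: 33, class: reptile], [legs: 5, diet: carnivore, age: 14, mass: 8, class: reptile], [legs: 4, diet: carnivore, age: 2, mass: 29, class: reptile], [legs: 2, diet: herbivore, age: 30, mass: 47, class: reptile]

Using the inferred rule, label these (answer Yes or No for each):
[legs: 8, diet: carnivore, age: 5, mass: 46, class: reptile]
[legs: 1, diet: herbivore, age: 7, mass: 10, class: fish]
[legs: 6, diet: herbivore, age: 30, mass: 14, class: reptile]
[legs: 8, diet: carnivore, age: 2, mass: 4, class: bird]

No, Yes, No, Yes

Comparing the two groups points to one rule — class is not reptile.
[legs: 8, diet: carnivore, age: 5, mass: 46, class: reptile]: No (class is reptile).
[legs: 1, diet: herbivore, age: 7, mass: 10, class: fish]: Yes (class is fish).
[legs: 6, diet: herbivore, age: 30, mass: 14, class: reptile]: No (class is reptile).
[legs: 8, diet: carnivore, age: 2, mass: 4, class: bird]: Yes (class is bird).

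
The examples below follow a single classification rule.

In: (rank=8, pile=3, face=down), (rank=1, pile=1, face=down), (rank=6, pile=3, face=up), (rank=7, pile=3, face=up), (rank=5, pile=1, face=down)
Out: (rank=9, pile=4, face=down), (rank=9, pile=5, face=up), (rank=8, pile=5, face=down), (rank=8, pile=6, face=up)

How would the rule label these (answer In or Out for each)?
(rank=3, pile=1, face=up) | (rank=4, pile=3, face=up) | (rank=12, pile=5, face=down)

In, In, Out

All 'In' examples share one property — pile ≤ 3 — and every 'Out' example lacks it.
(rank=3, pile=1, face=up) — pile = 1, hence In. (rank=4, pile=3, face=up) — pile = 3, hence In. (rank=12, pile=5, face=down) — pile = 5, hence Out.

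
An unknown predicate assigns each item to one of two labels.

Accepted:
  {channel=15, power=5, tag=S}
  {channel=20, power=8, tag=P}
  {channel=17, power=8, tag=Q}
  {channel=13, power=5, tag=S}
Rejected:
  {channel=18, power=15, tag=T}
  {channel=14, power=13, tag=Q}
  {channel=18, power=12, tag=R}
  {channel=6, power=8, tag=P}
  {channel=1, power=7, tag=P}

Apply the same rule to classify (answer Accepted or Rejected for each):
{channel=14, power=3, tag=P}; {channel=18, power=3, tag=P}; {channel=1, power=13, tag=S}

'Accepted' ⟺ power ≤ 8 AND channel ≥ 13.
Accepted: {channel=14, power=3, tag=P}, since power = 3, channel = 14.
Accepted: {channel=18, power=3, tag=P}, since power = 3, channel = 18.
Rejected: {channel=1, power=13, tag=S}, since power = 13, channel = 1.

Accepted, Accepted, Rejected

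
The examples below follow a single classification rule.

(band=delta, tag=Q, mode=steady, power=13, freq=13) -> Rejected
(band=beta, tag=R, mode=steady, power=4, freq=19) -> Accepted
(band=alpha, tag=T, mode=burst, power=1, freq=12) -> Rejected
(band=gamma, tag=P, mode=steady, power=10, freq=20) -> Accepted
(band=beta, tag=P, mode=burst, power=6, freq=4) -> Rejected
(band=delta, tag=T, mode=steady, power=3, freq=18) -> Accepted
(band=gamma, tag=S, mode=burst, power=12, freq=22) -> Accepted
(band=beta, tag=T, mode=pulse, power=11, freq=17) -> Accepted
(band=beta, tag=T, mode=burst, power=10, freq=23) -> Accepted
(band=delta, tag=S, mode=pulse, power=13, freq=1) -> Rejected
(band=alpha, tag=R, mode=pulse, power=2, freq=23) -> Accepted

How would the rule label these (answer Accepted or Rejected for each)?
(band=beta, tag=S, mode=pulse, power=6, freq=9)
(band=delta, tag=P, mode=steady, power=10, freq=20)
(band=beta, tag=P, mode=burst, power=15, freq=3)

Rejected, Accepted, Rejected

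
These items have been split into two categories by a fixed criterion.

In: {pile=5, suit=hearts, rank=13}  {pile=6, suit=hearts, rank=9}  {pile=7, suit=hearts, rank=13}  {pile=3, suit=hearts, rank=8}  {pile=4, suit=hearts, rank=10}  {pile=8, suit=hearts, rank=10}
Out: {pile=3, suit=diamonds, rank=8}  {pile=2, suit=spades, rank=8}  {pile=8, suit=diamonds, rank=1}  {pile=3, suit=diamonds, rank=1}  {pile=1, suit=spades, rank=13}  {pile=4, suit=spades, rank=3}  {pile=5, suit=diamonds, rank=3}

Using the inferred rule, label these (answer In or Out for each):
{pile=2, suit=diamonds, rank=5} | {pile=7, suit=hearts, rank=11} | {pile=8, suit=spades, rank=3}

Out, In, Out

The simplest hypothesis consistent with all the labels is: suit is hearts.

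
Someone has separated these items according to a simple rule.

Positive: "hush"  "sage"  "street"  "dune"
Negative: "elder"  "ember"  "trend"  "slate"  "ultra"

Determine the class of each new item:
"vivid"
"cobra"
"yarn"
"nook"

Negative, Negative, Positive, Positive

'Positive' ⟺ even length.
"vivid": Negative (length 5).
"cobra": Negative (length 5).
"yarn": Positive (length 4).
"nook": Positive (length 4).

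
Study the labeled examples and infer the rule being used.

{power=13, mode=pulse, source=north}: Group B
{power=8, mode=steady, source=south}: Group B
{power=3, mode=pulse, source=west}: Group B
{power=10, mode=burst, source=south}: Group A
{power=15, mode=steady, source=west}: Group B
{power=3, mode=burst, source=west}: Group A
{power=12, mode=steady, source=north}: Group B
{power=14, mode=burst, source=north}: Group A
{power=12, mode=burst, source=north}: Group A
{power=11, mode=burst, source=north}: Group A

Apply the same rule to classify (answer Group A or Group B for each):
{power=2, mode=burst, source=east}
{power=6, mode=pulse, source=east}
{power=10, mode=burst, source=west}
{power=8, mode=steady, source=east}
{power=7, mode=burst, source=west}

Group A, Group B, Group A, Group B, Group A

Rule: mode is burst. This holds for each 'Group A' example and fails for each 'Group B' one.
{power=2, mode=burst, source=east}: Group A (mode is burst). {power=6, mode=pulse, source=east}: Group B (mode is pulse). {power=10, mode=burst, source=west}: Group A (mode is burst). {power=8, mode=steady, source=east}: Group B (mode is steady). {power=7, mode=burst, source=west}: Group A (mode is burst).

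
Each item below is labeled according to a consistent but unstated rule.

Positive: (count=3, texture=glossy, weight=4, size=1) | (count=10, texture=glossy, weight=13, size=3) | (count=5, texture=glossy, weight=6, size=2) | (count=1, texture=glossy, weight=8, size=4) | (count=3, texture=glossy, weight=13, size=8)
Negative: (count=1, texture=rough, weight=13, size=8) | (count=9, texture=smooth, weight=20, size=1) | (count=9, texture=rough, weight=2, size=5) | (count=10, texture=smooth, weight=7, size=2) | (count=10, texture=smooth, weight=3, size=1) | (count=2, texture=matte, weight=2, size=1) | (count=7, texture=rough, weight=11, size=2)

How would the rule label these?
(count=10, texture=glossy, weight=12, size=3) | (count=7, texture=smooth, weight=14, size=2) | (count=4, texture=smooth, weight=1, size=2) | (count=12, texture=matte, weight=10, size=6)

The classifier is using: texture is glossy.
(count=10, texture=glossy, weight=12, size=3): Positive (texture is glossy). (count=7, texture=smooth, weight=14, size=2): Negative (texture is smooth). (count=4, texture=smooth, weight=1, size=2): Negative (texture is smooth). (count=12, texture=matte, weight=10, size=6): Negative (texture is matte).

Positive, Negative, Negative, Negative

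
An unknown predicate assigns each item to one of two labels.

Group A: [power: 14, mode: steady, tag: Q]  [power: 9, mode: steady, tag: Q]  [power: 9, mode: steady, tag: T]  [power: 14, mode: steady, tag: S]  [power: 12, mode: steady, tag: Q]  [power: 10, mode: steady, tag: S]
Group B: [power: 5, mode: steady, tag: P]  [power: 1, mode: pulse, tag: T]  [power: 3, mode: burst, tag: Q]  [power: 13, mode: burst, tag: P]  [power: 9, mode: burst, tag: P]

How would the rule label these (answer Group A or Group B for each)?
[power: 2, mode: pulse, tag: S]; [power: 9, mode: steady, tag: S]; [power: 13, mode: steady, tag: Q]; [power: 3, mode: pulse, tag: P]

'Group A' ⟺ mode is steady AND power ≥ 9.
[power: 2, mode: pulse, tag: S] → mode is pulse, power = 2 → Group B.
[power: 9, mode: steady, tag: S] → mode is steady, power = 9 → Group A.
[power: 13, mode: steady, tag: Q] → mode is steady, power = 13 → Group A.
[power: 3, mode: pulse, tag: P] → mode is pulse, power = 3 → Group B.

Group B, Group A, Group A, Group B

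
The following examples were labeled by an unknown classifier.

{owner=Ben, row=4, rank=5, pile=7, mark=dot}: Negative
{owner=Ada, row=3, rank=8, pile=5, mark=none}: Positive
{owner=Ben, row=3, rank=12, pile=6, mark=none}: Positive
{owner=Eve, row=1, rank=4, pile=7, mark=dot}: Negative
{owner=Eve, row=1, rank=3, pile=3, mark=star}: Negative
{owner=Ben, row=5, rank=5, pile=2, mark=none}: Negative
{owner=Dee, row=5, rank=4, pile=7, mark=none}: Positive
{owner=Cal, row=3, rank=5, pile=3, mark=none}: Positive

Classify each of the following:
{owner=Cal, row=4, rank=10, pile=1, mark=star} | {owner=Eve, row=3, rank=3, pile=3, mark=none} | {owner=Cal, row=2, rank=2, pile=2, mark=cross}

The simplest hypothesis consistent with all the labels is: mark is none AND pile ≥ 3.
{owner=Cal, row=4, rank=10, pile=1, mark=star}: Negative (mark is star, pile = 1).
{owner=Eve, row=3, rank=3, pile=3, mark=none}: Positive (mark is none, pile = 3).
{owner=Cal, row=2, rank=2, pile=2, mark=cross}: Negative (mark is cross, pile = 2).

Negative, Positive, Negative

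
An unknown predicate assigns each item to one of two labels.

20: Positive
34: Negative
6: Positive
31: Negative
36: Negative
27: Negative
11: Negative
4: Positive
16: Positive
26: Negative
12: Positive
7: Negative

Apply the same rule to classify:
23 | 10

All 'Positive' examples share one property — even AND at most 20 — and every 'Negative' example lacks it.
23 — 23 is odd, 23 > 20, hence Negative. 10 — 10 is even, 10 ≤ 20, hence Positive.

Negative, Positive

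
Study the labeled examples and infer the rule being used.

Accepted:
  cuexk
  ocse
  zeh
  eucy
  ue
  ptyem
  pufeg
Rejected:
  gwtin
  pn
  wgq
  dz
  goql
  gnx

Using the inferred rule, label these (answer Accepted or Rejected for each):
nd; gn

Rejected, Rejected

'Accepted' ⟺ contains 'e'.
nd: no 'e', fails the rule → Rejected. gn: no 'e', fails the rule → Rejected.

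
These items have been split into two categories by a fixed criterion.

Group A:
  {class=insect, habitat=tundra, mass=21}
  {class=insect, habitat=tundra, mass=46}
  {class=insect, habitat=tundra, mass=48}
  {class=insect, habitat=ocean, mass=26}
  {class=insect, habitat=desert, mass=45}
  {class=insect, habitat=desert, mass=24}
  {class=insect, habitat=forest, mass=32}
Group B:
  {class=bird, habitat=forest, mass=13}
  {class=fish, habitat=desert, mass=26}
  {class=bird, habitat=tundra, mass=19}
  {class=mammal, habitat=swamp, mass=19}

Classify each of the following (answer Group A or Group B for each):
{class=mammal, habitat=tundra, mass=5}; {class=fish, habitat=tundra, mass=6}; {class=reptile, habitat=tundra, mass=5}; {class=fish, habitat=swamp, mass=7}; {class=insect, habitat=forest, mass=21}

Group B, Group B, Group B, Group B, Group A

The simplest hypothesis consistent with all the labels is: class is insect.
{class=mammal, habitat=tundra, mass=5}: Group B (class is mammal). {class=fish, habitat=tundra, mass=6}: Group B (class is fish). {class=reptile, habitat=tundra, mass=5}: Group B (class is reptile). {class=fish, habitat=swamp, mass=7}: Group B (class is fish). {class=insect, habitat=forest, mass=21}: Group A (class is insect).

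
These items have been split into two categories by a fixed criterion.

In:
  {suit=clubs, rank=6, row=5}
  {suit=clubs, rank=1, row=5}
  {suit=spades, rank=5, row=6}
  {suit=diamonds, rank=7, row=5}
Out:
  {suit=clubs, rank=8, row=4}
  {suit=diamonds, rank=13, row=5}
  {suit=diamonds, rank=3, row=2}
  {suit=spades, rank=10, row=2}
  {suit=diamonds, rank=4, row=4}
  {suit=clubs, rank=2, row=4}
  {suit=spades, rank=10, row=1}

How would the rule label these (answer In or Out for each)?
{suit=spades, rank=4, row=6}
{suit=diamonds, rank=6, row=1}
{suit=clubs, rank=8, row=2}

The classifier is using: row ≥ 5 AND rank ≤ 7.
{suit=spades, rank=4, row=6}: In (row = 6, rank = 4). {suit=diamonds, rank=6, row=1}: Out (row = 1, rank = 6). {suit=clubs, rank=8, row=2}: Out (row = 2, rank = 8).

In, Out, Out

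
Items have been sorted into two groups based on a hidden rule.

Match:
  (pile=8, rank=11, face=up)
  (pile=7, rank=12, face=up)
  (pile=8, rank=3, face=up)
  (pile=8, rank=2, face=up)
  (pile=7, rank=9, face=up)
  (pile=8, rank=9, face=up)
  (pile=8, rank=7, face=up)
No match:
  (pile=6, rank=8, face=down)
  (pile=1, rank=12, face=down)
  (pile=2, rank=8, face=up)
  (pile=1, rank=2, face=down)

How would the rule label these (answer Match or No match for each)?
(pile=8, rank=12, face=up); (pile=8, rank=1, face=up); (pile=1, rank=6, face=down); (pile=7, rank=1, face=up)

The common property of the 'Match' items is: pile ≥ 7. No 'No match' item has it.

Match, Match, No match, Match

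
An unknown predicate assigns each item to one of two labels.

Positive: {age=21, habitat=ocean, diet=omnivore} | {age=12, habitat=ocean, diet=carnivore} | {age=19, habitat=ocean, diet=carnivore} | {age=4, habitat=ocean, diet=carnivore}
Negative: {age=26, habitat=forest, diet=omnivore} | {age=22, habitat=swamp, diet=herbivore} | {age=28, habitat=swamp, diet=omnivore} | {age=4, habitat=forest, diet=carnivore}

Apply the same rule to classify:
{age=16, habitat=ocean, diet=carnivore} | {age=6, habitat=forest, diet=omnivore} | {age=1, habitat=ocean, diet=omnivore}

Positive, Negative, Positive

The rule appears to be: habitat is ocean.
{age=16, habitat=ocean, diet=carnivore}: habitat is ocean — has this property, so Positive.
{age=6, habitat=forest, diet=omnivore}: habitat is forest — does not fit, so Negative.
{age=1, habitat=ocean, diet=omnivore}: habitat is ocean — has this property, so Positive.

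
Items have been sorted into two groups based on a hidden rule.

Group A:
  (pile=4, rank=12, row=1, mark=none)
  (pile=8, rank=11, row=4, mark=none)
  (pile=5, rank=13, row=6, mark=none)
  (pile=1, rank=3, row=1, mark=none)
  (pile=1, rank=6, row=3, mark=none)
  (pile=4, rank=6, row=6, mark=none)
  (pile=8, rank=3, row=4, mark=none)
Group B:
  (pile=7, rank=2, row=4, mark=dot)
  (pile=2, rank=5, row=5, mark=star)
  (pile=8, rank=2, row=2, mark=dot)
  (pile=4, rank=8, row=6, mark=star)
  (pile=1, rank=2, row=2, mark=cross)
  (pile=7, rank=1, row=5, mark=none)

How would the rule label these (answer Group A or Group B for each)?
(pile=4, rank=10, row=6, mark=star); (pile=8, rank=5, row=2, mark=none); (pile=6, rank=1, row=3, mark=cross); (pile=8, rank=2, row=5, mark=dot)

All 'Group A' examples share one property — mark is none AND rank ≥ 2 — and every 'Group B' example lacks it.
(pile=4, rank=10, row=6, mark=star): mark is star, rank = 10 — does not fit, so Group B.
(pile=8, rank=5, row=2, mark=none): mark is none, rank = 5 — checks out, so Group A.
(pile=6, rank=1, row=3, mark=cross): mark is cross, rank = 1 — does not fit, so Group B.
(pile=8, rank=2, row=5, mark=dot): mark is dot, rank = 2 — does not fit, so Group B.

Group B, Group A, Group B, Group B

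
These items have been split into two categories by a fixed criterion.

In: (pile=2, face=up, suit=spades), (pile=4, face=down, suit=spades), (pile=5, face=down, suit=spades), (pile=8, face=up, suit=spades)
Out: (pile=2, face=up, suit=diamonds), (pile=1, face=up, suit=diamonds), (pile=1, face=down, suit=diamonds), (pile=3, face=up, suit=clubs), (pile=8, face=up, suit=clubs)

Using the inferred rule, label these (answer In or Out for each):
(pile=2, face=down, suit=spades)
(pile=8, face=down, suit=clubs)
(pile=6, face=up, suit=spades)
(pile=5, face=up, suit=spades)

In, Out, In, In

The common property of the 'In' items is: suit is spades. No 'Out' item has it.
In: (pile=2, face=down, suit=spades), since suit is spades. Out: (pile=8, face=down, suit=clubs), since suit is clubs. In: (pile=6, face=up, suit=spades), since suit is spades. In: (pile=5, face=up, suit=spades), since suit is spades.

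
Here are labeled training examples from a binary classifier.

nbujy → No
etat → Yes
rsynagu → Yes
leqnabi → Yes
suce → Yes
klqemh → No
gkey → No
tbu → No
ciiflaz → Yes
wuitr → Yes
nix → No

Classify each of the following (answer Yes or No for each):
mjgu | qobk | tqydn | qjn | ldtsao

No, No, No, No, Yes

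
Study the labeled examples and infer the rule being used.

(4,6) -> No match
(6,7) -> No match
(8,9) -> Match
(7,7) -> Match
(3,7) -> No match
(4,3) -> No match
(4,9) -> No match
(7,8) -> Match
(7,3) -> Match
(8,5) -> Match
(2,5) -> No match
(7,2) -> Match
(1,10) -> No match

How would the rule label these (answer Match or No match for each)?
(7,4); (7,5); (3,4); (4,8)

Match, Match, No match, No match

A rule that fits every label: first ≥ 7 — true of each 'Match' example, false of each 'No match' one.
(7,4) — first 7, hence Match. (7,5) — first 7, hence Match. (3,4) — first 3, hence No match. (4,8) — first 4, hence No match.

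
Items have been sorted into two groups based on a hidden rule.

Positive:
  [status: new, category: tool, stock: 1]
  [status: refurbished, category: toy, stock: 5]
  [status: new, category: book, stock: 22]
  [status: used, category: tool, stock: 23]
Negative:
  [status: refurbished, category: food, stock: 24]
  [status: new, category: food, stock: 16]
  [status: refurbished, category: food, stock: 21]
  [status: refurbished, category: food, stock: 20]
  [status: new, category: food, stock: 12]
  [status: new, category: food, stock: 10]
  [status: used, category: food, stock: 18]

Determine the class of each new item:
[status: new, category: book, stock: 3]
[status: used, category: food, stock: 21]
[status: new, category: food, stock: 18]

Positive, Negative, Negative

The distinguishing property — category is not food — holds for all the 'Positive' cases and none of the 'Negative' cases.
[status: new, category: book, stock: 3] — category is book, hence Positive.
[status: used, category: food, stock: 21] — category is food, hence Negative.
[status: new, category: food, stock: 18] — category is food, hence Negative.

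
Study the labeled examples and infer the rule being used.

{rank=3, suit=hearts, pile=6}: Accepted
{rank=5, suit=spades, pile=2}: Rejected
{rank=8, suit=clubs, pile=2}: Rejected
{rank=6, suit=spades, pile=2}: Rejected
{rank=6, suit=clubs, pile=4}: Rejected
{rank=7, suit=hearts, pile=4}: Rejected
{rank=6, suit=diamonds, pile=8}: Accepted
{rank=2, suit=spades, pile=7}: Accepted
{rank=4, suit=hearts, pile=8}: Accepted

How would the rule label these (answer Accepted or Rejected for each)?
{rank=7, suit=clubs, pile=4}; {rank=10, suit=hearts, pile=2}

Rejected, Rejected

Rule: pile ≥ 6. This holds for each 'Accepted' example and fails for each 'Rejected' one.
Rejected: {rank=7, suit=clubs, pile=4}, since pile = 4. Rejected: {rank=10, suit=hearts, pile=2}, since pile = 2.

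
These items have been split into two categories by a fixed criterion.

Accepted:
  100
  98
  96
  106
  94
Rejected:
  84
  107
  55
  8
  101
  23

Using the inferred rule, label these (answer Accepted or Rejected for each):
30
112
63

The simplest hypothesis consistent with all the labels is: even AND at least 94.
30 — 30 is even, 30 < 94, hence Rejected.
112 — 112 is even, 112 ≥ 94, hence Accepted.
63 — 63 is odd, 63 < 94, hence Rejected.

Rejected, Accepted, Rejected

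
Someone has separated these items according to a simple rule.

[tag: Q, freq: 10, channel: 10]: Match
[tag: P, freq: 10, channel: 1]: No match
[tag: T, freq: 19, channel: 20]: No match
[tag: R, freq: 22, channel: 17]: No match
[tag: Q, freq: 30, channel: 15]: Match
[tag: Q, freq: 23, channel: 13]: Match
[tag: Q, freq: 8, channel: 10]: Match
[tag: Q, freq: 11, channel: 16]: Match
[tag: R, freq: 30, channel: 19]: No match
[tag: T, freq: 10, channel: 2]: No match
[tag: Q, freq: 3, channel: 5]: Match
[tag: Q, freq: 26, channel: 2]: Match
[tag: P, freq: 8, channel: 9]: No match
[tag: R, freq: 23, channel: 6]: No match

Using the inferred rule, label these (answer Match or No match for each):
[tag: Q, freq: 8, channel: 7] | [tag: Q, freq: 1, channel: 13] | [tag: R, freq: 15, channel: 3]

Match, Match, No match

Rule: tag is Q. This holds for each 'Match' example and fails for each 'No match' one.
[tag: Q, freq: 8, channel: 7] — tag is Q, hence Match.
[tag: Q, freq: 1, channel: 13] — tag is Q, hence Match.
[tag: R, freq: 15, channel: 3] — tag is R, hence No match.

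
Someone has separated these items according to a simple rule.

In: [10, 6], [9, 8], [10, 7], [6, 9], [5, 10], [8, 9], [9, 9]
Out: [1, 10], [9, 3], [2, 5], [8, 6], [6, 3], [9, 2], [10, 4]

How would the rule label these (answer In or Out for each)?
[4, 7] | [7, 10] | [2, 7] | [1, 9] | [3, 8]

Out, In, Out, Out, Out

The common property of the 'In' items is: sum ≥ 15. No 'Out' item has it.
[4, 7]: 4+7 = 11, fails this test → Out.
[7, 10]: 7+10 = 17, has this property → In.
[2, 7]: 2+7 = 9, fails this test → Out.
[1, 9]: 1+9 = 10, fails this test → Out.
[3, 8]: 3+8 = 11, fails this test → Out.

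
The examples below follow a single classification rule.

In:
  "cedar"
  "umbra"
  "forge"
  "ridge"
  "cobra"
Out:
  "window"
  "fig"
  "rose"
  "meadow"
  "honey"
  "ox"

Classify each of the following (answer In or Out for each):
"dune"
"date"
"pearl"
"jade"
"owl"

The distinguishing property — odd length AND contains 'r' — holds for all the 'In' cases and none of the 'Out' cases.
"dune": length 4, no 'r' — fails the rule, so Out. "date": length 4, no 'r' — fails the rule, so Out. "pearl": length 5, has 'r' — satisfies this, so In. "jade": length 4, no 'r' — fails the rule, so Out. "owl": length 3, no 'r' — fails the rule, so Out.

Out, Out, In, Out, Out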